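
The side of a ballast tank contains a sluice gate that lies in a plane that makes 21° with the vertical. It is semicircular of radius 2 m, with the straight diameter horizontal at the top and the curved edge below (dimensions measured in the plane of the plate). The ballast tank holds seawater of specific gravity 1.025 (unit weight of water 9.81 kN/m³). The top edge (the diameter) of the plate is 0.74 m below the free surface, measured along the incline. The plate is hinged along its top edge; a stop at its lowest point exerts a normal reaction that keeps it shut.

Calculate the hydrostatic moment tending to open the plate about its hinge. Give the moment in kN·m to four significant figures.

M ≈ 96.03 kN·m

γ = 1.025 × 9.81 = 10.05525 kN/m³.
The plate makes 21° with the vertical, i.e. θ = 90° − 21° = 69° to the horizontal. Measuring y along the incline from the free-surface line, vertical depth h = y·sinθ with sinθ = 0.933580.
The centroid of a semicircle lies 4r/(3π) = 0.848826 m from the diameter, here below the top edge, so y_c = 0.74 + 0.848826 = 1.58883 m and h_c = 1.58883 × 0.933580 = 1.4833 m.
A = πr²/2 = π × 2²/2 = 6.28319 m².
Resultant F = γ·h_c·A = 10.05525 × 1.4833 × 6.28319 = 93.7135 kN.
I_c = (π/8 − 8/(9π))·r⁴ = 0.109757 × 2⁴ = 1.75611 m⁴.
Centre of pressure: y_p = y_c + I_c/(y_c·A) = 1.58883 + 1.75611/(1.58883 × 6.28319) = 1.58883 + 0.175911 = 1.76474 m along the plane.
The resultant acts 0.848826 + 0.175911 = 1.02474 m (along the plate) below the hinge at the top edge, so the moment about the hinge is M = F × 1.02474 = 93.7135 × 1.02474 = 96.032 kN·m.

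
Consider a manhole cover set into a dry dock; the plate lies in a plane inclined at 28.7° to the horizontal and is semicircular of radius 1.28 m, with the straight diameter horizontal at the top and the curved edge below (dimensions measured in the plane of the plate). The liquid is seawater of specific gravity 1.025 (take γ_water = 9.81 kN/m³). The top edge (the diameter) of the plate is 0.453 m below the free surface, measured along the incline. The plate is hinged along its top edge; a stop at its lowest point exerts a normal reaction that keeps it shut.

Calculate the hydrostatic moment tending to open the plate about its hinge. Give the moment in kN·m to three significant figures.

γ = 1.025 × 9.81 = 10.05525 kN/m³.
Let θ = 28.7° be the plate's angle to the horizontal; measure y along the incline from where the plane meets the free surface. Vertical depth h = y·sinθ with sinθ = 0.480223.
The centroid of a semicircle lies 4r/(3π) = 0.543249 m from the diameter, here below the top edge, so y_c = 0.453 + 0.543249 = 0.996249 m and h_c = 0.996249 × 0.480223 = 0.478422 m.
A = πr²/2 = π × 1.28²/2 = 2.57359 m².
Resultant F = γ·h_c·A = 10.05525 × 0.478422 × 2.57359 = 12.3806 kN.
I_c = (π/8 − 8/(9π))·r⁴ = 0.109757 × 1.28⁴ = 0.294627 m⁴.
Centre of pressure: y_p = y_c + I_c/(y_c·A) = 0.996249 + 0.294627/(0.996249 × 2.57359) = 0.996249 + 0.114912 = 1.11116 m along the plane.
The resultant acts 0.543249 + 0.114912 = 0.658161 m (along the plate) below the hinge at the top edge, so the moment about the hinge is M = F × 0.658161 = 12.3806 × 0.658161 = 8.14843 kN·m.

M ≈ 8.15 kN·m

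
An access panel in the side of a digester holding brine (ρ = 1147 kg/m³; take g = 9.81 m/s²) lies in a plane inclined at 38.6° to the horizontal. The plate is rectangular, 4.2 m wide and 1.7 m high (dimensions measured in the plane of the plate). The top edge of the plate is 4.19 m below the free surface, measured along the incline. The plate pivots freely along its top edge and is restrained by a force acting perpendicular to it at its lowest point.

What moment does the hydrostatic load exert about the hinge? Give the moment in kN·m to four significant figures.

γ = ρg = 1147 × 9.81 / 1000 = 11.25207 kN/m³.
Let θ = 38.6° be the plate's angle to the horizontal; measure y along the incline from where the plane meets the free surface. Vertical depth h = y·sinθ with sinθ = 0.623880.
The centroid lies 1.7/2 = 0.85 m below the top edge, so y_c = 4.19 + 0.85 = 5.04 m and h_c = 5.04 × 0.623880 = 3.14436 m.
A = 4.2 × 1.7 = 7.14 m².
Resultant F = γ·h_c·A = 11.25207 × 3.14436 × 7.14 = 252.617 kN.
I_c = b·h³/12 = 4.2 × 1.7³/12 = 1.71955 m⁴.
Centre of pressure: y_p = y_c + I_c/(y_c·A) = 5.04 + 1.71955/(5.04 × 7.14) = 5.04 + 0.0477844 = 5.08778 m along the plane.
The resultant acts 0.85 + 0.0477844 = 0.897784 m (along the plate) below the hinge at the top edge, so the moment about the hinge is M = F × 0.897784 = 252.617 × 0.897784 = 226.796 kN·m.

M ≈ 226.8 kN·m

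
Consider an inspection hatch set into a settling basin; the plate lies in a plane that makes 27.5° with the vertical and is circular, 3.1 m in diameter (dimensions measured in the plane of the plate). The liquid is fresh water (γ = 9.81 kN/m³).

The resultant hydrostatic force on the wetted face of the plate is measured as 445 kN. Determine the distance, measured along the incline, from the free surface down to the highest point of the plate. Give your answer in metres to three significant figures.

γ = 9.81 kN/m³.
A = π(1.55)² = 7.54768 m².
From F = γ·h_c·A, the centroid depth is h_c = 445/(9.81 × 7.54768) = 6.01004 m.
The plate makes 27.5° with the vertical, i.e. θ = 90° − 27.5° = 62.5° to the horizontal. Measuring y along the incline from the free-surface line, vertical depth h = y·sinθ with sinθ = 0.887011.
Along the incline, y_c = h_c/sinθ = 6.01004/0.887011 = 6.77561 m.
The centroid is at the centre, 1.55 m below the top of the plate, so the highest point sits at y_top = 6.77561 − 1.55 = 5.22561 m along the incline.

y_top ≈ 5.23 m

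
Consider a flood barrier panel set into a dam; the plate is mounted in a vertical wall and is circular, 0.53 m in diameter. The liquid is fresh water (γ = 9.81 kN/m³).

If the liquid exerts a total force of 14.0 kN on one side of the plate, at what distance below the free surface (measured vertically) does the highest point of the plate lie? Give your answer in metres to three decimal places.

γ = 9.81 kN/m³.
A = π(0.265)² = 0.220618 m².
From F = γ·h_c·A, the centroid depth is h_c = 14.0/(9.81 × 0.220618) = 6.46872 m.
The centroid is at the centre, 0.265 m below the top of the plate, so the highest point sits at h_top = 6.46872 − 0.265 = 6.20372 m below the surface.

d_top ≈ 6.204 m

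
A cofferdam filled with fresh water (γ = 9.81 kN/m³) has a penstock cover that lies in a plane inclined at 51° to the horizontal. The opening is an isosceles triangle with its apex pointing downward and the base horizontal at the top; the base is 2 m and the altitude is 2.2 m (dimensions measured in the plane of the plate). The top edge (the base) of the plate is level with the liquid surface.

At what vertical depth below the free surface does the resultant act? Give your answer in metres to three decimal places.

h_p = 0.855 m

γ = 9.81 kN/m³.
Let θ = 51° be the plate's angle to the horizontal; measure y along the incline from where the plane meets the free surface. Vertical depth h = y·sinθ with sinθ = 0.777146.
With the apex down, the centroid sits h/3 = 2.2/3 = 0.733333 m below the base (the top edge), so y_c = 0.733333 m and h_c = 0.733333 × 0.777146 = 0.569907 m.
A = ½ × 2 × 2.2 = 2.2 m².
Resultant F = γ·h_c·A = 9.81 × 0.569907 × 2.2 = 12.2997 kN.
I_c = b·h³/36 = 2 × 2.2³/36 = 0.591556 m⁴.
Centre of pressure: y_p = y_c + I_c/(y_c·A) = 0.733333 + 0.591556/(0.733333 × 2.2) = 0.733333 + 0.366667 = 1.1 m along the plane.
Vertically, h_p = y_p·sinθ = 1.1 × 0.777146 = 0.854861 m.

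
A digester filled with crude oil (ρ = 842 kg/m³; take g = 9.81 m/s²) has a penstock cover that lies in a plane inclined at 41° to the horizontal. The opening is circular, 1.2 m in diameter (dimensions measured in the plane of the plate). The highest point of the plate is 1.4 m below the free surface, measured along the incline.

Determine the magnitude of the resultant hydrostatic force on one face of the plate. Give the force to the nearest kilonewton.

γ = ρg = 842 × 9.81 / 1000 = 8.26002 kN/m³.
Let θ = 41° be the plate's angle to the horizontal; measure y along the incline from where the plane meets the free surface. Vertical depth h = y·sinθ with sinθ = 0.656059.
The centroid is at the centre, 0.6 m below the top of the plate, so y_c = 1.4 + 0.6 = 2 m and h_c = 2 × 0.656059 = 1.31212 m.
A = π(0.6)² = 1.13097 m².
Resultant F = γ·h_c·A = 8.26002 × 1.31212 × 1.13097 = 12.2576 kN.

F ≈ 12 kN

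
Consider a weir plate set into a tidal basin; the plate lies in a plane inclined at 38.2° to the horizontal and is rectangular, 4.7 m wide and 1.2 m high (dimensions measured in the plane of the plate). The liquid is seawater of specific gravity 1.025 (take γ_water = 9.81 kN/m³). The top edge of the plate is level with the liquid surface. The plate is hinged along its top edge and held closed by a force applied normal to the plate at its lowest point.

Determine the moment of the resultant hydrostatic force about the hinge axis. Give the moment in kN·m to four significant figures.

M ≈ 16.83 kN·m

γ = 1.025 × 9.81 = 10.05525 kN/m³.
Let θ = 38.2° be the plate's angle to the horizontal; measure y along the incline from where the plane meets the free surface. Vertical depth h = y·sinθ with sinθ = 0.618408.
The centroid lies 1.2/2 = 0.6 m below the top edge, so y_c = 0.6 m and h_c = 0.6 × 0.618408 = 0.371045 m.
A = 4.7 × 1.2 = 5.64 m².
Resultant F = γ·h_c·A = 10.05525 × 0.371045 × 5.64 = 21.0426 kN.
I_c = b·h³/12 = 4.7 × 1.2³/12 = 0.6768 m⁴.
Centre of pressure: y_p = y_c + I_c/(y_c·A) = 0.6 + 0.6768/(0.6 × 5.64) = 0.6 + 0.2 = 0.8 m along the plane.
The resultant acts 0.6 + 0.2 = 0.8 m (along the plate) below the hinge at the top edge, so the moment about the hinge is M = F × 0.8 = 21.0426 × 0.8 = 16.8341 kN·m.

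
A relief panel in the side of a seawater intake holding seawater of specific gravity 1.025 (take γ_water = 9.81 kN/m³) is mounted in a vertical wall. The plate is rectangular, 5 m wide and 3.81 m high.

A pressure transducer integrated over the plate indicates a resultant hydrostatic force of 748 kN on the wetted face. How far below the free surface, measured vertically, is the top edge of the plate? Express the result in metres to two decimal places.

d_top ≈ 2.00 m

γ = 1.025 × 9.81 = 10.05525 kN/m³.
A = 5 × 3.81 = 19.05 m².
From F = γ·h_c·A, the centroid depth is h_c = 748/(10.05525 × 19.05) = 3.90493 m.
The centroid lies 3.81/2 = 1.905 m below the top edge, so the top edge sits at h_top = 3.90493 − 1.905 = 1.99993 m below the surface.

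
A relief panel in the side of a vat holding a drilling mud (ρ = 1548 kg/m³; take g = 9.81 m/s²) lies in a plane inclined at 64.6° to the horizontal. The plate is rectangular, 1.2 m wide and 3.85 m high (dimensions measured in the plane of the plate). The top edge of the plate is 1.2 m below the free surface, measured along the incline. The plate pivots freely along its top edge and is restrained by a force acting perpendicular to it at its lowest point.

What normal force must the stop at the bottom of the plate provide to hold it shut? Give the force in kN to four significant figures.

γ = ρg = 1548 × 9.81 / 1000 = 15.18588 kN/m³.
Let θ = 64.6° be the plate's angle to the horizontal; measure y along the incline from where the plane meets the free surface. Vertical depth h = y·sinθ with sinθ = 0.903335.
The centroid lies 3.85/2 = 1.925 m below the top edge, so y_c = 1.2 + 1.925 = 3.125 m and h_c = 3.125 × 0.903335 = 2.82292 m.
A = 1.2 × 3.85 = 4.62 m².
Resultant F = γ·h_c·A = 15.18588 × 2.82292 × 4.62 = 198.053 kN.
I_c = b·h³/12 = 1.2 × 3.85³/12 = 5.70666 m⁴.
Centre of pressure: y_p = y_c + I_c/(y_c·A) = 3.125 + 5.70666/(3.125 × 4.62) = 3.125 + 0.395266 = 3.52027 m along the plane.
The resultant acts 1.925 + 0.395266 = 2.32027 m (along the plate) below the hinge at the top edge, so the moment about the hinge is M = F × 2.32027 = 198.053 × 2.32027 = 459.536 kN·m.
A normal force at the bottom, 3.85 m from the hinge, must supply this moment: P = 459.536/3.85 = 119.36 kN.

P ≈ 119.4 kN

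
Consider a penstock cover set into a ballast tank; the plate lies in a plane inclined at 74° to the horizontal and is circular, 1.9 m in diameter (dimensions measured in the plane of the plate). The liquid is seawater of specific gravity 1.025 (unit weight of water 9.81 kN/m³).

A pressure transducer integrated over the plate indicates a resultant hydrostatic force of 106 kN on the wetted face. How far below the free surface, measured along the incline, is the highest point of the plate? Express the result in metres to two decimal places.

y_top ≈ 2.92 m

γ = 1.025 × 9.81 = 10.05525 kN/m³.
A = π(0.95)² = 2.83529 m².
From F = γ·h_c·A, the centroid depth is h_c = 106/(10.05525 × 2.83529) = 3.71805 m.
Let θ = 74° be the plate's angle to the horizontal; measure y along the incline from where the plane meets the free surface. Vertical depth h = y·sinθ with sinθ = 0.961262.
Along the incline, y_c = h_c/sinθ = 3.71805/0.961262 = 3.86788 m.
The centroid is at the centre, 0.95 m below the top of the plate, so the highest point sits at y_top = 3.86788 − 0.95 = 2.91788 m along the incline.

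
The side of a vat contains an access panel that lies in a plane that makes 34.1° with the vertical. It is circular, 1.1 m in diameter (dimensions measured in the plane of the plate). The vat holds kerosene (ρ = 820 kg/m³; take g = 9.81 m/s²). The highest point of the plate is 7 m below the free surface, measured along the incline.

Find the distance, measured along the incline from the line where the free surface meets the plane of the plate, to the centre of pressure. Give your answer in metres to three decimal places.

γ = ρg = 820 × 9.81 / 1000 = 8.0442 kN/m³.
The plate makes 34.1° with the vertical, i.e. θ = 90° − 34.1° = 55.9° to the horizontal. Measuring y along the incline from the free-surface line, vertical depth h = y·sinθ with sinθ = 0.828060.
The centroid is at the centre, 0.55 m below the top of the plate, so y_c = 7 + 0.55 = 7.55 m and h_c = 7.55 × 0.828060 = 6.25185 m.
A = π(0.55)² = 0.950332 m².
Resultant F = γ·h_c·A = 8.0442 × 6.25185 × 0.950332 = 47.7933 kN.
I_c = πr⁴/4 = π × 0.55⁴/4 = 0.0718688 m⁴.
Centre of pressure: y_p = y_c + I_c/(y_c·A) = 7.55 + 0.0718688/(7.55 × 0.950332) = 7.55 + 0.0100165 = 7.56002 m along the plane.

y_p = 7.560 m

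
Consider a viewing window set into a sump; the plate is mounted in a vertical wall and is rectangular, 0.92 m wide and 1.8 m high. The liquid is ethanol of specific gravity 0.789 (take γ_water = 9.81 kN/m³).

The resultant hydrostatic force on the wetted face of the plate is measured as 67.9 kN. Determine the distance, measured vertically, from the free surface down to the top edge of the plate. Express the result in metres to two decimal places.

d_top ≈ 4.40 m

γ = 0.789 × 9.81 = 7.74009 kN/m³.
A = 0.92 × 1.8 = 1.656 m².
From F = γ·h_c·A, the centroid depth is h_c = 67.9/(7.74009 × 1.656) = 5.29741 m.
The centroid lies 1.8/2 = 0.9 m below the top edge, so the top edge sits at h_top = 5.29741 − 0.9 = 4.39741 m below the surface.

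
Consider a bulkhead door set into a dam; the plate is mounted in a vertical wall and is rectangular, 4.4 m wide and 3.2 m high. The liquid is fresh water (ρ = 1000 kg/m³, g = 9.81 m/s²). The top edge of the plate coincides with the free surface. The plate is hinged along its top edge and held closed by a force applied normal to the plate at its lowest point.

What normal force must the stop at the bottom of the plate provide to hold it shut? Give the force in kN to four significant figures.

P ≈ 147.3 kN

γ = ρg = 1000 × 9.81 = 9810 N/m³ = 9.81 kN/m³.
The centroid lies 3.2/2 = 1.6 m below the top edge, so the centroid depth is h_c = 1.6 m.
A = 4.4 × 3.2 = 14.08 m².
Resultant F = γ·h_c·A = 9.81 × 1.6 × 14.08 = 221 kN.
I_c = b·h³/12 = 4.4 × 3.2³/12 = 12.0149 m⁴.
Centre of pressure: y_p = y_c + I_c/(y_c·A) = 1.6 + 12.0149/(1.6 × 14.08) = 1.6 + 0.533332 = 2.13333 m along the plane.
The resultant acts 1.6 + 0.533332 = 2.13333 m (along the plate) below the hinge at the top edge, so the moment about the hinge is M = F × 2.13333 = 221 × 2.13333 = 471.466 kN·m.
A normal force at the bottom, 3.2 m from the hinge, must supply this moment: P = 471.466/3.2 = 147.333 kN.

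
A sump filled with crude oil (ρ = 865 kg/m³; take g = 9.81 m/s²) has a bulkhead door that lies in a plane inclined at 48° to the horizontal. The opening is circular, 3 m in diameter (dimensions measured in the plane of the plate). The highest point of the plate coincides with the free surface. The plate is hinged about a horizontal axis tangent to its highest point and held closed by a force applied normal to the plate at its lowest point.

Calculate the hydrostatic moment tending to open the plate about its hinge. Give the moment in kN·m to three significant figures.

M ≈ 125 kN·m

γ = ρg = 865 × 9.81 / 1000 = 8.48565 kN/m³.
Let θ = 48° be the plate's angle to the horizontal; measure y along the incline from where the plane meets the free surface. Vertical depth h = y·sinθ with sinθ = 0.743145.
The centroid is at the centre, 1.5 m below the top of the plate, so y_c = 1.5 m and h_c = 1.5 × 0.743145 = 1.11472 m.
A = π(1.5)² = 7.06858 m².
Resultant F = γ·h_c·A = 8.48565 × 1.11472 × 7.06858 = 66.8626 kN.
I_c = πr⁴/4 = π × 1.5⁴/4 = 3.97608 m⁴.
Centre of pressure: y_p = y_c + I_c/(y_c·A) = 1.5 + 3.97608/(1.5 × 7.06858) = 1.5 + 0.375 = 1.875 m along the plane.
The resultant acts 1.5 + 0.375 = 1.875 m (along the plate) below the hinge at the top edge, so the moment about the hinge is M = F × 1.875 = 66.8626 × 1.875 = 125.367 kN·m.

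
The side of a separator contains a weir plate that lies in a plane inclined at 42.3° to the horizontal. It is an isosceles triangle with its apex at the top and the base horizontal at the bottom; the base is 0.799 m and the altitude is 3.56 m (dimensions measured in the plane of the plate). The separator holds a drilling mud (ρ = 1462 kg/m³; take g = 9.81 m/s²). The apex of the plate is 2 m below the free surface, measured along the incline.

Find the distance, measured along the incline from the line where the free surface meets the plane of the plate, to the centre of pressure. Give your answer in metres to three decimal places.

γ = ρg = 1462 × 9.81 / 1000 = 14.34222 kN/m³.
Let θ = 42.3° be the plate's angle to the horizontal; measure y along the incline from where the plane meets the free surface. Vertical depth h = y·sinθ with sinθ = 0.673013.
With the apex up, the centroid sits 2h/3 = 2 × 3.56/3 = 2.37333 m below the apex, so y_c = 2 + 2.37333 = 4.37333 m and h_c = 4.37333 × 0.673013 = 2.94331 m.
A = ½ × 0.799 × 3.56 = 1.42222 m².
Resultant F = γ·h_c·A = 14.34222 × 2.94331 × 1.42222 = 60.037 kN.
I_c = b·h³/36 = 0.799 × 3.56³/36 = 1.00137 m⁴.
Centre of pressure: y_p = y_c + I_c/(y_c·A) = 4.37333 + 1.00137/(4.37333 × 1.42222) = 4.37333 + 0.160996 = 4.53433 m along the plane.

y_p = 4.534 m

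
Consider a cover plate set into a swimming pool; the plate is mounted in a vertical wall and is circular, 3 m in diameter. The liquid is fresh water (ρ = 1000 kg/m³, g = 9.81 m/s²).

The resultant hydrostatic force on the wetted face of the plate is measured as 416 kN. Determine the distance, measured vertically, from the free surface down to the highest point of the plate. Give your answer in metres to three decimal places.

γ = ρg = 1000 × 9.81 = 9810 N/m³ = 9.81 kN/m³.
A = π(1.5)² = 7.06858 m².
From F = γ·h_c·A, the centroid depth is h_c = 416/(9.81 × 7.06858) = 5.99918 m.
The centroid is at the centre, 1.5 m below the top of the plate, so the highest point sits at h_top = 5.99918 − 1.5 = 4.49918 m below the surface.

d_top ≈ 4.499 m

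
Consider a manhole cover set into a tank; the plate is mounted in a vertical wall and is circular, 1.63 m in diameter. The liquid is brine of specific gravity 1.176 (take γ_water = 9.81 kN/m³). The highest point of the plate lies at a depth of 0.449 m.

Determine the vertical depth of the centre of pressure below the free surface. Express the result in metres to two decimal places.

h_p = 1.40 m

γ = 1.176 × 9.81 = 11.53656 kN/m³.
The centroid is at the centre, 0.815 m below the top of the plate, so the centroid depth is h_c = 0.449 + 0.815 = 1.264 m.
A = π(0.815)² = 2.08672 m².
Resultant F = γ·h_c·A = 11.53656 × 1.264 × 2.08672 = 30.429 kN.
I_c = πr⁴/4 = π × 0.815⁴/4 = 0.346514 m⁴.
Centre of pressure: y_p = y_c + I_c/(y_c·A) = 1.264 + 0.346514/(1.264 × 2.08672) = 1.264 + 0.131374 = 1.39537 m along the plane.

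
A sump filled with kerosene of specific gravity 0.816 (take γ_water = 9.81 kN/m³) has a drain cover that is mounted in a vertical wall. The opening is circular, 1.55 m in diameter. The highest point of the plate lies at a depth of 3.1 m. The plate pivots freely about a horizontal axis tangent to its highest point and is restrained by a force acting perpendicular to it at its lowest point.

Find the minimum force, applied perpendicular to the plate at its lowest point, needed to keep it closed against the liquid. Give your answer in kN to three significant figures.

γ = 0.816 × 9.81 = 8.00496 kN/m³.
The centroid is at the centre, 0.775 m below the top of the plate, so the centroid depth is h_c = 3.1 + 0.775 = 3.875 m.
A = π(0.775)² = 1.88692 m².
Resultant F = γ·h_c·A = 8.00496 × 3.875 × 1.88692 = 58.5308 kN.
I_c = πr⁴/4 = π × 0.775⁴/4 = 0.283333 m⁴.
Centre of pressure: y_p = y_c + I_c/(y_c·A) = 3.875 + 0.283333/(3.875 × 1.88692) = 3.875 + 0.03875 = 3.91375 m along the plane.
The resultant acts 0.775 + 0.03875 = 0.81375 m (along the plate) below the hinge at the top edge, so the moment about the hinge is M = F × 0.81375 = 58.5308 × 0.81375 = 47.6294 kN·m.
A normal force at the bottom, 1.55 m from the hinge, must supply this moment: P = 47.6294/1.55 = 30.7286 kN.

P ≈ 30.7 kN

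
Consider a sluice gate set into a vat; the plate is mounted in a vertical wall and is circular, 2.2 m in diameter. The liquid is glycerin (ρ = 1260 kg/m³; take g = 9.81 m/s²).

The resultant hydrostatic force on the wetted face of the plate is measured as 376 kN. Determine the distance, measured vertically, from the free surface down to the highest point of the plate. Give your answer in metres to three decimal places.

d_top ≈ 6.902 m

γ = ρg = 1260 × 9.81 / 1000 = 12.3606 kN/m³.
A = π(1.1)² = 3.80133 m².
From F = γ·h_c·A, the centroid depth is h_c = 376/(12.3606 × 3.80133) = 8.00226 m.
The centroid is at the centre, 1.1 m below the top of the plate, so the highest point sits at h_top = 8.00226 − 1.1 = 6.90226 m below the surface.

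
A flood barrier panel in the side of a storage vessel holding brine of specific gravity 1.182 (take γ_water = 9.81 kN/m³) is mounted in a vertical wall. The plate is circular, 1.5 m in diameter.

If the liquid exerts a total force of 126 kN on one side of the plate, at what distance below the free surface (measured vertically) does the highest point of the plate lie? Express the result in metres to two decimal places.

d_top ≈ 5.40 m

γ = 1.182 × 9.81 = 11.59542 kN/m³.
A = π(0.75)² = 1.76715 m².
From F = γ·h_c·A, the centroid depth is h_c = 126/(11.59542 × 1.76715) = 6.14909 m.
The centroid is at the centre, 0.75 m below the top of the plate, so the highest point sits at h_top = 6.14909 − 0.75 = 5.39909 m below the surface.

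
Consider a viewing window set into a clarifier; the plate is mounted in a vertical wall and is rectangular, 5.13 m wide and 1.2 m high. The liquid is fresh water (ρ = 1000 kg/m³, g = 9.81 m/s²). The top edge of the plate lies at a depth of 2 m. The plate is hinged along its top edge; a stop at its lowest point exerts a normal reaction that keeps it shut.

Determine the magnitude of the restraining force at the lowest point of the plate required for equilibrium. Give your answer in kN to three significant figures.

P ≈ 84.5 kN

γ = ρg = 1000 × 9.81 = 9810 N/m³ = 9.81 kN/m³.
The centroid lies 1.2/2 = 0.6 m below the top edge, so the centroid depth is h_c = 2 + 0.6 = 2.6 m.
A = 5.13 × 1.2 = 6.156 m².
Resultant F = γ·h_c·A = 9.81 × 2.6 × 6.156 = 157.015 kN.
I_c = b·h³/12 = 5.13 × 1.2³/12 = 0.73872 m⁴.
Centre of pressure: y_p = y_c + I_c/(y_c·A) = 2.6 + 0.73872/(2.6 × 6.156) = 2.6 + 0.0461538 = 2.64615 m along the plane.
The resultant acts 0.6 + 0.0461538 = 0.646154 m (along the plate) below the hinge at the top edge, so the moment about the hinge is M = F × 0.646154 = 157.015 × 0.646154 = 101.456 kN·m.
A normal force at the bottom, 1.2 m from the hinge, must supply this moment: P = 101.456/1.2 = 84.5467 kN.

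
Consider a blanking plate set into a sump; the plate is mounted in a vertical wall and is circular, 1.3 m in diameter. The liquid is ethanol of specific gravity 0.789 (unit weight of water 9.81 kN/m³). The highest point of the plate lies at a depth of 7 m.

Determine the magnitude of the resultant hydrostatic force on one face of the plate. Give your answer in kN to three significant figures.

γ = 0.789 × 9.81 = 7.74009 kN/m³.
The centroid is at the centre, 0.65 m below the top of the plate, so the centroid depth is h_c = 7 + 0.65 = 7.65 m.
A = π(0.65)² = 1.32732 m².
Resultant F = γ·h_c·A = 7.74009 × 7.65 × 1.32732 = 78.5929 kN.

F ≈ 78.6 kN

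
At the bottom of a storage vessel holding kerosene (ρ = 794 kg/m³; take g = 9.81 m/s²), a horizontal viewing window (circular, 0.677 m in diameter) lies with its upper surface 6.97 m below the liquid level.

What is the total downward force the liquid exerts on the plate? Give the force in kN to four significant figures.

F ≈ 19.54 kN

γ = ρg = 794 × 9.81 / 1000 = 7.78914 kN/m³.
The plate is horizontal, so pressure is uniform at p = γ·h = 7.78914 × 6.97 = 54.2903 kN/m².
A = π(0.3385)² = 0.359971 m².
F = p·A = 54.2903 × 0.359971 = 19.5429 kN.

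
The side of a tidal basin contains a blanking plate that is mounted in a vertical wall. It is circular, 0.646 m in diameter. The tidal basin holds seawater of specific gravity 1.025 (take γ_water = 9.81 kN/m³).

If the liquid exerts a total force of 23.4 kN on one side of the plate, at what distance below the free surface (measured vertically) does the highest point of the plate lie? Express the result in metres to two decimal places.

d_top ≈ 6.78 m

γ = 1.025 × 9.81 = 10.05525 kN/m³.
A = π(0.323)² = 0.327759 m².
From F = γ·h_c·A, the centroid depth is h_c = 23.4/(10.05525 × 0.327759) = 7.10016 m.
The centroid is at the centre, 0.323 m below the top of the plate, so the highest point sits at h_top = 7.10016 − 0.323 = 6.77716 m below the surface.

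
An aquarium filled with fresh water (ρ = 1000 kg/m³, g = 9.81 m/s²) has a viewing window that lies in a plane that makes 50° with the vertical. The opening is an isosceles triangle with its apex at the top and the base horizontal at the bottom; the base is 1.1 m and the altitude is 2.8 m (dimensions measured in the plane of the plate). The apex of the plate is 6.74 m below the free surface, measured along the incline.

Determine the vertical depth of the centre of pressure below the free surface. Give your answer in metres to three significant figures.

γ = ρg = 1000 × 9.81 = 9810 N/m³ = 9.81 kN/m³.
The plate makes 50° with the vertical, i.e. θ = 90° − 50° = 40° to the horizontal. Measuring y along the incline from the free-surface line, vertical depth h = y·sinθ with sinθ = 0.642788.
With the apex up, the centroid sits 2h/3 = 2 × 2.8/3 = 1.86667 m below the apex, so y_c = 6.74 + 1.86667 = 8.60667 m and h_c = 8.60667 × 0.642788 = 5.53226 m.
A = ½ × 1.1 × 2.8 = 1.54 m².
Resultant F = γ·h_c·A = 9.81 × 5.53226 × 1.54 = 83.5781 kN.
I_c = b·h³/36 = 1.1 × 2.8³/36 = 0.670756 m⁴.
Centre of pressure: y_p = y_c + I_c/(y_c·A) = 8.60667 + 0.670756/(8.60667 × 1.54) = 8.60667 + 0.0506068 = 8.65728 m along the plane.
Vertically, h_p = y_p·sinθ = 8.65728 × 0.642788 = 5.5648 m.

h_p = 5.56 m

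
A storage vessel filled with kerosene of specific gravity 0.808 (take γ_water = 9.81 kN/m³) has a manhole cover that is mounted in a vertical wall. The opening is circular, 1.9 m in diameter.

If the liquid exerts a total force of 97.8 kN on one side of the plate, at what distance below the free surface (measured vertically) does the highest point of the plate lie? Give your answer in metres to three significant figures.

γ = 0.808 × 9.81 = 7.92648 kN/m³.
A = π(0.95)² = 2.83529 m².
From F = γ·h_c·A, the centroid depth is h_c = 97.8/(7.92648 × 2.83529) = 4.35172 m.
The centroid is at the centre, 0.95 m below the top of the plate, so the highest point sits at h_top = 4.35172 − 0.95 = 3.40172 m below the surface.

d_top ≈ 3.40 m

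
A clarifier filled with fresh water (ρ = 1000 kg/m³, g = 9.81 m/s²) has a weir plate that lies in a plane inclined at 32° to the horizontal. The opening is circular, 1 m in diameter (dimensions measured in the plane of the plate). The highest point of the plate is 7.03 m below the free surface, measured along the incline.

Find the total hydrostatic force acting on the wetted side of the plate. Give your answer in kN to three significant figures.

F ≈ 30.7 kN

γ = ρg = 1000 × 9.81 = 9810 N/m³ = 9.81 kN/m³.
Let θ = 32° be the plate's angle to the horizontal; measure y along the incline from where the plane meets the free surface. Vertical depth h = y·sinθ with sinθ = 0.529919.
The centroid is at the centre, 0.5 m below the top of the plate, so y_c = 7.03 + 0.5 = 7.53 m and h_c = 7.53 × 0.529919 = 3.99029 m.
A = π(0.5)² = 0.785398 m².
Resultant F = γ·h_c·A = 9.81 × 3.99029 × 0.785398 = 30.7442 kN.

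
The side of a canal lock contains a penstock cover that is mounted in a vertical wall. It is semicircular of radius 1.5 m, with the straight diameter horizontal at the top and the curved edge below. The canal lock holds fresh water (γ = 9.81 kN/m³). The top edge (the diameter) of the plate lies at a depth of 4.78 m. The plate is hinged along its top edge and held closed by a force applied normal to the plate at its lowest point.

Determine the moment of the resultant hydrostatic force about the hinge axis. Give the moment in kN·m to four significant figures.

γ = 9.81 kN/m³.
The centroid of a semicircle lies 4r/(3π) = 0.63662 m from the diameter, here below the top edge, so the centroid depth is h_c = 4.78 + 0.63662 = 5.41662 m.
A = πr²/2 = π × 1.5²/2 = 3.53429 m².
Resultant F = γ·h_c·A = 9.81 × 5.41662 × 3.53429 = 187.802 kN.
I_c = (π/8 − 8/(9π))·r⁴ = 0.109757 × 1.5⁴ = 0.555645 m⁴.
Centre of pressure: y_p = y_c + I_c/(y_c·A) = 5.41662 + 0.555645/(5.41662 × 3.53429) = 5.41662 + 0.0290246 = 5.44564 m along the plane.
The resultant acts 0.63662 + 0.0290246 = 0.665645 m (along the plate) below the hinge at the top edge, so the moment about the hinge is M = F × 0.665645 = 187.802 × 0.665645 = 125.009 kN·m.

M ≈ 125.0 kN·m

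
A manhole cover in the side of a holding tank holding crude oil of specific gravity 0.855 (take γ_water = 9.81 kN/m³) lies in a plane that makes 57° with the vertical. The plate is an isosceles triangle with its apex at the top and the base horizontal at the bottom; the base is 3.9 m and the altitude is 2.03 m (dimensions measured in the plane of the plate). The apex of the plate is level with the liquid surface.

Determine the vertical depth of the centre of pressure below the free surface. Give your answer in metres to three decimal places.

γ = 0.855 × 9.81 = 8.38755 kN/m³.
The plate makes 57° with the vertical, i.e. θ = 90° − 57° = 33° to the horizontal. Measuring y along the incline from the free-surface line, vertical depth h = y·sinθ with sinθ = 0.544639.
With the apex up, the centroid sits 2h/3 = 2 × 2.03/3 = 1.35333 m below the apex, so y_c = 1.35333 m and h_c = 1.35333 × 0.544639 = 0.737076 m.
A = ½ × 3.9 × 2.03 = 3.9585 m².
Resultant F = γ·h_c·A = 8.38755 × 0.737076 × 3.9585 = 24.4725 kN.
I_c = b·h³/36 = 3.9 × 2.03³/36 = 0.906255 m⁴.
Centre of pressure: y_p = y_c + I_c/(y_c·A) = 1.35333 + 0.906255/(1.35333 × 3.9585) = 1.35333 + 0.169167 = 1.5225 m along the plane.
Vertically, h_p = y_p·sinθ = 1.5225 × 0.544639 = 0.829213 m.

h_p = 0.829 m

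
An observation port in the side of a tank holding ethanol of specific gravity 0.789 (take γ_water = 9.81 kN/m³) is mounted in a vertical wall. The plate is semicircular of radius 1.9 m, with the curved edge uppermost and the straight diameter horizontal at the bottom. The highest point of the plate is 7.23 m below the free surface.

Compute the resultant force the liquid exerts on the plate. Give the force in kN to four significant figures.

γ = 0.789 × 9.81 = 7.74009 kN/m³.
The centroid lies 4r/(3π) = 0.806385 m above the diameter, so r − 4r/(3π) = 1.9 − 0.806385 = 1.09361 m below the topmost point, so the centroid depth is h_c = 7.23 + 1.09361 = 8.32361 m.
A = πr²/2 = π × 1.9²/2 = 5.67057 m².
Resultant F = γ·h_c·A = 7.74009 × 8.32361 × 5.67057 = 365.329 kN.

F ≈ 365.3 kN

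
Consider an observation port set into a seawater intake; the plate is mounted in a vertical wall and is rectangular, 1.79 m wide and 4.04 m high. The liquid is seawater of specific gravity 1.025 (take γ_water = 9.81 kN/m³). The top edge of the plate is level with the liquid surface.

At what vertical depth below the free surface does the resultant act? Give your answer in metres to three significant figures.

h_p = 2.69 m

γ = 1.025 × 9.81 = 10.05525 kN/m³.
The centroid lies 4.04/2 = 2.02 m below the top edge, so the centroid depth is h_c = 2.02 m.
A = 1.79 × 4.04 = 7.2316 m².
Resultant F = γ·h_c·A = 10.05525 × 2.02 × 7.2316 = 146.885 kN.
I_c = b·h³/12 = 1.79 × 4.04³/12 = 9.83594 m⁴.
Centre of pressure: y_p = y_c + I_c/(y_c·A) = 2.02 + 9.83594/(2.02 × 7.2316) = 2.02 + 0.673333 = 2.69333 m along the plane.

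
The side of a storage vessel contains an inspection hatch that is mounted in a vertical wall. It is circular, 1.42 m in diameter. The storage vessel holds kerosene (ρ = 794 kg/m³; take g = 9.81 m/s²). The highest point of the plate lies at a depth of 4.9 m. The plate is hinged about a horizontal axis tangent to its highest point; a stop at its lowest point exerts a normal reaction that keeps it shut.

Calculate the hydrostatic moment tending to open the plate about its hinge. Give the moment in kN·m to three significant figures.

M ≈ 50.7 kN·m

γ = ρg = 794 × 9.81 / 1000 = 7.78914 kN/m³.
The centroid is at the centre, 0.71 m below the top of the plate, so the centroid depth is h_c = 4.9 + 0.71 = 5.61 m.
A = π(0.71)² = 1.58368 m².
Resultant F = γ·h_c·A = 7.78914 × 5.61 × 1.58368 = 69.2022 kN.
I_c = πr⁴/4 = π × 0.71⁴/4 = 0.199583 m⁴.
Centre of pressure: y_p = y_c + I_c/(y_c·A) = 5.61 + 0.199583/(5.61 × 1.58368) = 5.61 + 0.0224643 = 5.63246 m along the plane.
The resultant acts 0.71 + 0.0224643 = 0.732464 m (along the plate) below the hinge at the top edge, so the moment about the hinge is M = F × 0.732464 = 69.2022 × 0.732464 = 50.6881 kN·m.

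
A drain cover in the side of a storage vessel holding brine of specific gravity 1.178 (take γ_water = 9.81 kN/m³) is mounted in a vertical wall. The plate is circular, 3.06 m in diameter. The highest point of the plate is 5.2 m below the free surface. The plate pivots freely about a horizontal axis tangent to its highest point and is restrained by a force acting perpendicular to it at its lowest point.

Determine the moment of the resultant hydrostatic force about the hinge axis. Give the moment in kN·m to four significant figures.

γ = 1.178 × 9.81 = 11.55618 kN/m³.
The centroid is at the centre, 1.53 m below the top of the plate, so the centroid depth is h_c = 5.2 + 1.53 = 6.73 m.
A = π(1.53)² = 7.35415 m².
Resultant F = γ·h_c·A = 11.55618 × 6.73 × 7.35415 = 571.955 kN.
I_c = πr⁴/4 = π × 1.53⁴/4 = 4.30383 m⁴.
Centre of pressure: y_p = y_c + I_c/(y_c·A) = 6.73 + 4.30383/(6.73 × 7.35415) = 6.73 + 0.0869576 = 6.81696 m along the plane.
The resultant acts 1.53 + 0.0869576 = 1.61696 m (along the plate) below the hinge at the top edge, so the moment about the hinge is M = F × 1.61696 = 571.955 × 1.61696 = 924.828 kN·m.

M ≈ 924.8 kN·m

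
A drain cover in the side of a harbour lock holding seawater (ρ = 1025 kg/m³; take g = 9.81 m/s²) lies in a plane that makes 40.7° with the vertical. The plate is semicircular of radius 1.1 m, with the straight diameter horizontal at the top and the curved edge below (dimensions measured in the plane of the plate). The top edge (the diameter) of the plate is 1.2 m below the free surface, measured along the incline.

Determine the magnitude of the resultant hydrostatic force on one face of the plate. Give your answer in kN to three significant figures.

F ≈ 24.2 kN

γ = ρg = 1025 × 9.81 / 1000 = 10.05525 kN/m³.
The plate makes 40.7° with the vertical, i.e. θ = 90° − 40.7° = 49.3° to the horizontal. Measuring y along the incline from the free-surface line, vertical depth h = y·sinθ with sinθ = 0.758134.
The centroid of a semicircle lies 4r/(3π) = 0.466854 m from the diameter, here below the top edge, so y_c = 1.2 + 0.466854 = 1.66685 m and h_c = 1.66685 × 0.758134 = 1.2637 m.
A = πr²/2 = π × 1.1²/2 = 1.90066 m².
Resultant F = γ·h_c·A = 10.05525 × 1.2637 × 1.90066 = 24.1513 kN.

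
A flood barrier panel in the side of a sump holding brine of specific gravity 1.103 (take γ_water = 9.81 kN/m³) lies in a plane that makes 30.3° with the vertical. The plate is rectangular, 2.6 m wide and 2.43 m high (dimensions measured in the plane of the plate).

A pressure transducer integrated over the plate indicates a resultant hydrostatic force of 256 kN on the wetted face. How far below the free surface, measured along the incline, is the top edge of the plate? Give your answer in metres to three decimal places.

y_top ≈ 3.122 m

γ = 1.103 × 9.81 = 10.82043 kN/m³.
A = 2.6 × 2.43 = 6.318 m².
From F = γ·h_c·A, the centroid depth is h_c = 256/(10.82043 × 6.318) = 3.74469 m.
The plate makes 30.3° with the vertical, i.e. θ = 90° − 30.3° = 59.7° to the horizontal. Measuring y along the incline from the free-surface line, vertical depth h = y·sinθ with sinθ = 0.863396.
Along the incline, y_c = h_c/sinθ = 3.74469/0.863396 = 4.33716 m.
The centroid lies 2.43/2 = 1.215 m below the top edge, so the top edge sits at y_top = 4.33716 − 1.215 = 3.12216 m along the incline.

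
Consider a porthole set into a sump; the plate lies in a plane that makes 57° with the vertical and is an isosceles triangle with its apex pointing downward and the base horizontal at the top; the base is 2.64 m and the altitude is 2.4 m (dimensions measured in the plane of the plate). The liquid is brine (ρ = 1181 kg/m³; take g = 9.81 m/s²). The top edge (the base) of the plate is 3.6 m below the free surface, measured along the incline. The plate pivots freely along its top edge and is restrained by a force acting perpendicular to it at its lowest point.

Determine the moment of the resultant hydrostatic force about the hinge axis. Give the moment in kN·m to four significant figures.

γ = ρg = 1181 × 9.81 / 1000 = 11.58561 kN/m³.
The plate makes 57° with the vertical, i.e. θ = 90° − 57° = 33° to the horizontal. Measuring y along the incline from the free-surface line, vertical depth h = y·sinθ with sinθ = 0.544639.
With the apex down, the centroid sits h/3 = 2.4/3 = 0.8 m below the base (the top edge), so y_c = 3.6 + 0.8 = 4.4 m and h_c = 4.4 × 0.544639 = 2.39641 m.
A = ½ × 2.64 × 2.4 = 3.168 m².
Resultant F = γ·h_c·A = 11.58561 × 2.39641 × 3.168 = 87.9559 kN.
I_c = b·h³/36 = 2.64 × 2.4³/36 = 1.01376 m⁴.
Centre of pressure: y_p = y_c + I_c/(y_c·A) = 4.4 + 1.01376/(4.4 × 3.168) = 4.4 + 0.0727273 = 4.47273 m along the plane.
The resultant acts 0.8 + 0.0727273 = 0.872727 m (along the plate) below the hinge at the top edge, so the moment about the hinge is M = F × 0.872727 = 87.9559 × 0.872727 = 76.7615 kN·m.

M ≈ 76.76 kN·m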